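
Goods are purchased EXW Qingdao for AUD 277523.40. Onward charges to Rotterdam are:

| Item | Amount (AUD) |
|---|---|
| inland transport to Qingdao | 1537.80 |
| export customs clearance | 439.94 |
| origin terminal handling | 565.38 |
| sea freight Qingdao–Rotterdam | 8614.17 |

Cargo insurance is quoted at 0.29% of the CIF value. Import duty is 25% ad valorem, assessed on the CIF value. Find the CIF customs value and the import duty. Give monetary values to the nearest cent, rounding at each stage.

Let C be the CIF value. C = EXW price + pre-shipment costs + freight + 0.29% × C
C − 0.29% × C = 277523.40 + 1537.80 + 439.94 + 565.38 + 8614.17
0.9971 × C = 288680.69
C = 288680.69 / 0.9971 = 289520.30
Insurance premium = 0.29% × 289520.30 = 839.61
Import duty = 289520.30 × 25% = 72380.08

CIF value: AUD 289520.30; import duty: AUD 72380.08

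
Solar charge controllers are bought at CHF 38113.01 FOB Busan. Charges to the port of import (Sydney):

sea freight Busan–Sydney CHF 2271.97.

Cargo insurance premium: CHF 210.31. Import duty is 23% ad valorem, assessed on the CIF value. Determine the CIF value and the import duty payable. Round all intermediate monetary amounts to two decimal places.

CIF = FOB price + freight + insurance
CIF = 38113.01 + 2271.97 + 210.31 = 40595.29
Import duty = 40595.29 × 23% = 9336.92

CIF value: CHF 40595.29; import duty: CHF 9336.92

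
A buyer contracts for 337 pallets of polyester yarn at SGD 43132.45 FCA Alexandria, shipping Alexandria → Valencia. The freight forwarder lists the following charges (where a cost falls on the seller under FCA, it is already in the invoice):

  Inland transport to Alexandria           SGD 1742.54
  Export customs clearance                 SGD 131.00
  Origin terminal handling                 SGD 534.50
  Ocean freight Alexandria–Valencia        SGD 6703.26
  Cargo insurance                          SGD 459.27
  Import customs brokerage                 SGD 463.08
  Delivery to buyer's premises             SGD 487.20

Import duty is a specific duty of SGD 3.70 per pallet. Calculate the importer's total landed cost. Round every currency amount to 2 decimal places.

Total landed cost: SGD 53026.66

FCA: the seller delivers export-cleared goods to the carrier; the buyer bears costs from that point.
Already in the invoice (seller's account under FCA): inland to port, export clearance — exclude.
CIF value = FCA price + origin terminal + freight + insurance = 43132.45 + 534.50 + 6703.26 + 459.27 = 50829.48
Import duty = 337 × 3.70 = 1246.90
Buyer bears: origin terminal 534.50 + freight 6703.26 + insurance 459.27 + brokerage 463.08 + delivery 487.20 + duty 1246.90 = 9894.21
Landed cost = invoice 43132.45 + 9894.21 = 53026.66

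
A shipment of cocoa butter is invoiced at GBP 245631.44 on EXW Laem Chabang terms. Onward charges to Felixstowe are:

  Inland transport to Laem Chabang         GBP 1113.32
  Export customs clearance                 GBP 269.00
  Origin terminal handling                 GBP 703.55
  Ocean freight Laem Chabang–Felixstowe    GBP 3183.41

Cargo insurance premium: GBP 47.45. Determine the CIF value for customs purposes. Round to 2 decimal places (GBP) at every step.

CIF = EXW price + pre-shipment costs + freight + insurance
CIF = 245631.44 + 1113.32 + 269.00 + 703.55 + 3183.41 + 47.45 = 250948.17

CIF value: GBP 250948.17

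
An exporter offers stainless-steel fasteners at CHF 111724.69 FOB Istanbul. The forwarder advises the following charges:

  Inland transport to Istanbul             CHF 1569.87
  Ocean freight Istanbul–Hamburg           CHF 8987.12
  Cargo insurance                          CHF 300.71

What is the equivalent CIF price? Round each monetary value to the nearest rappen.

Not relevant to the conversion: inland to port — on the seller under both FOB and CIF; already in the FOB price and stays in the CIF price.
From FOB to CIF, the seller additionally bears: freight, insurance.
CIF price = 111724.69 + 8987.12 + 300.71 = 121012.52

CIF price: CHF 121012.52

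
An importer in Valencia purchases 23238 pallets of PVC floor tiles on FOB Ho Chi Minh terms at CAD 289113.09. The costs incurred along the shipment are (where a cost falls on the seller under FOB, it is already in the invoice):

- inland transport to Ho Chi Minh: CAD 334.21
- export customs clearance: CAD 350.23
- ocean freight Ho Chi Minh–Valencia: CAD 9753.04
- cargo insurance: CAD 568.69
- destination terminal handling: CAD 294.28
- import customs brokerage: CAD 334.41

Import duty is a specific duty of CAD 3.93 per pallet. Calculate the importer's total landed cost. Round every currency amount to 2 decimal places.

Total landed cost: CAD 391388.85

FOB: the seller bears costs until goods are on board at the origin port; the buyer bears freight, insurance and all costs thereafter.
Already in the invoice (seller's account under FOB): inland to port, export clearance — exclude.
CIF value = FOB price + freight + insurance = 289113.09 + 9753.04 + 568.69 = 299434.82
Import duty = 23238 × 3.93 = 91325.34
Buyer bears: freight 9753.04 + insurance 568.69 + destination terminal 294.28 + brokerage 334.41 + duty 91325.34 = 102275.76
Landed cost = invoice 289113.09 + 102275.76 = 391388.85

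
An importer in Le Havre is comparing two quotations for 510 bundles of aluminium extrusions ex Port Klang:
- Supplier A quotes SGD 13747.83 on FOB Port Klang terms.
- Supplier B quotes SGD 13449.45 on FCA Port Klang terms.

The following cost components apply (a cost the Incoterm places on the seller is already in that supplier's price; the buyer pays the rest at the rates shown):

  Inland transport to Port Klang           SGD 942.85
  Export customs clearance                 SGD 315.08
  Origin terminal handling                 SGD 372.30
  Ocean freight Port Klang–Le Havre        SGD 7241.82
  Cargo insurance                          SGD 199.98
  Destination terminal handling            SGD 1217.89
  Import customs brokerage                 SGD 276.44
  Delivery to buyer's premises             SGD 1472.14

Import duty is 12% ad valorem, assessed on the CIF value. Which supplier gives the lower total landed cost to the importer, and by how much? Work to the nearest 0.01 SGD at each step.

Supplier A is cheaper by SGD 82.79

Supplier A (FOB):
CIF value = FOB price + freight + insurance = 13747.83 + 7241.82 + 199.98 = 21189.63
Import duty = 21189.63 × 12% = 2542.76
Buyer bears (A): 7241.82 + 199.98 + 1217.89 + 276.44 + 1472.14 = 10408.27
Landed cost (A) = invoice 13747.83 + 10408.27 + duty 2542.76 = 26698.86
Supplier B (FCA):
CIF value = FCA price + origin terminal + freight + insurance = 13449.45 + 372.30 + 7241.82 + 199.98 = 21263.55
Import duty = 21263.55 × 12% = 2551.63
Buyer bears (B): 372.30 + 7241.82 + 199.98 + 1217.89 + 276.44 + 1472.14 = 10780.57
Landed cost (B) = invoice 13449.45 + 10780.57 + duty 2551.63 = 26781.65
Difference = |26698.86 − 26781.65| = 82.79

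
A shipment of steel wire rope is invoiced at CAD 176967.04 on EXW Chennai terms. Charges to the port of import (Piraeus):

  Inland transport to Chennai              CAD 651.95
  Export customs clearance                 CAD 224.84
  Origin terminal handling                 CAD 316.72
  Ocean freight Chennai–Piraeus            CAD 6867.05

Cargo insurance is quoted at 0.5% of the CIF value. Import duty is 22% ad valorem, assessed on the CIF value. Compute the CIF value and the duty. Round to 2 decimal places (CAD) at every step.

Let C be the CIF value. C = EXW price + pre-shipment costs + freight + 0.5% × C
C − 0.5% × C = 176967.04 + 651.95 + 224.84 + 316.72 + 6867.05
0.995 × C = 185027.60
C = 185027.60 / 0.995 = 185957.39
Insurance premium = 0.5% × 185957.39 = 929.79
Import duty = 185957.39 × 22% = 40910.63

CIF value: CAD 185957.39; import duty: CAD 40910.63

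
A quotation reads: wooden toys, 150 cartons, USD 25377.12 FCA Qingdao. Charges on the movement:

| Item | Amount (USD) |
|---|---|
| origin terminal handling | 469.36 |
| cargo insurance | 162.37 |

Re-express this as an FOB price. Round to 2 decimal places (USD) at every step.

FOB price: USD 25846.48

Not relevant to the conversion: insurance — on the buyer under both terms; not part of either seller's price.
From FCA to FOB, the seller additionally bears: origin terminal.
FOB price = 25377.12 + 469.36 = 25846.48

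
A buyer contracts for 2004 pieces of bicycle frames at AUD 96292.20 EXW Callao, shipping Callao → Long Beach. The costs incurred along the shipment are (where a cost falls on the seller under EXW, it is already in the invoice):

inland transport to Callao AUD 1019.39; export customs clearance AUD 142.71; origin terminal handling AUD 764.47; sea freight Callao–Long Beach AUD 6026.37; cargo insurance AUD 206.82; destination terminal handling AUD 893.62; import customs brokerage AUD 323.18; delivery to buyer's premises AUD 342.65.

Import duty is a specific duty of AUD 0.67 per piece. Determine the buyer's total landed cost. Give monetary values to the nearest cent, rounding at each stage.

Total landed cost: AUD 107354.09

EXW: the seller makes goods available at their premises; the buyer bears all onward costs.
CIF value = EXW price + inland to port + export clearance + origin terminal + freight + insurance = 96292.20 + 1019.39 + 142.71 + 764.47 + 6026.37 + 206.82 = 104451.96
Import duty = 2004 × 0.67 = 1342.68
Buyer bears: inland to port 1019.39 + export clearance 142.71 + origin terminal 764.47 + freight 6026.37 + insurance 206.82 + destination terminal 893.62 + brokerage 323.18 + delivery 342.65 + duty 1342.68 = 11061.89
Landed cost = invoice 96292.20 + 11061.89 = 107354.09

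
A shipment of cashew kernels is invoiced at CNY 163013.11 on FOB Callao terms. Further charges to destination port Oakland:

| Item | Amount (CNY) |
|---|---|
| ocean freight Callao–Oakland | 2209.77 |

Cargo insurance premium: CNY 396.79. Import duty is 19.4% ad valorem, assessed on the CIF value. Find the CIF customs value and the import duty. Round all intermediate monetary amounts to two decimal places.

CIF = FOB price + freight + insurance
CIF = 163013.11 + 2209.77 + 396.79 = 165619.67
Import duty = 165619.67 × 19.4% = 32130.22

CIF value: CNY 165619.67; import duty: CNY 32130.22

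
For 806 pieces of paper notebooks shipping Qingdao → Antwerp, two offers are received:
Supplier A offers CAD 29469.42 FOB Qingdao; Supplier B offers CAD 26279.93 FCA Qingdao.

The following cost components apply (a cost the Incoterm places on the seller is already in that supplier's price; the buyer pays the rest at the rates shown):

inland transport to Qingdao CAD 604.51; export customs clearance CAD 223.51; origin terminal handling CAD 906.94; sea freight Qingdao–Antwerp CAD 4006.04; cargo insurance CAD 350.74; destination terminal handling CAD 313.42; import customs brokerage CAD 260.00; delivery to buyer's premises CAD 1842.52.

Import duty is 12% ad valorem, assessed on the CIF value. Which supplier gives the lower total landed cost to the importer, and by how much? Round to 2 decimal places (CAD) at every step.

Supplier B is cheaper by CAD 2556.45

Supplier A (FOB):
CIF value = FOB price + freight + insurance = 29469.42 + 4006.04 + 350.74 = 33826.20
Import duty = 33826.20 × 12% = 4059.14
Buyer bears (A): 4006.04 + 350.74 + 313.42 + 260.00 + 1842.52 = 6772.72
Landed cost (A) = invoice 29469.42 + 6772.72 + duty 4059.14 = 40301.28
Supplier B (FCA):
CIF value = FCA price + origin terminal + freight + insurance = 26279.93 + 906.94 + 4006.04 + 350.74 = 31543.65
Import duty = 31543.65 × 12% = 3785.24
Buyer bears (B): 906.94 + 4006.04 + 350.74 + 313.42 + 260.00 + 1842.52 = 7679.66
Landed cost (B) = invoice 26279.93 + 7679.66 + duty 3785.24 = 37744.83
Difference = |40301.28 − 37744.83| = 2556.45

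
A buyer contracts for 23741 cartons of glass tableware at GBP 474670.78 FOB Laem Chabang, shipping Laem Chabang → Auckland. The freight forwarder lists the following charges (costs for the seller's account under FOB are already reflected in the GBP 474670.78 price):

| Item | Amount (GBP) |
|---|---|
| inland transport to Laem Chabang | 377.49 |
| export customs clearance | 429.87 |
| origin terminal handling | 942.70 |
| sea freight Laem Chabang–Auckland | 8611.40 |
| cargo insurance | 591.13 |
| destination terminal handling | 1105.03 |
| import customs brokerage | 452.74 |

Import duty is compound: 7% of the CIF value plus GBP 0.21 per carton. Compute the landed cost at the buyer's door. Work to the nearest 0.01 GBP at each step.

FOB: the seller bears costs until goods are on board at the origin port; the buyer bears freight, insurance and all costs thereafter.
Already in the invoice (seller's account under FOB): inland to port, export clearance, origin terminal — exclude.
CIF value = FOB price + freight + insurance = 474670.78 + 8611.40 + 591.13 = 483873.31
Ad valorem component: 483873.31 × 7% = 33871.13
Specific component: 23741 × 0.21 = 4985.61
Import duty = 33871.13 + 4985.61 = 38856.74
Buyer bears: freight 8611.40 + insurance 591.13 + destination terminal 1105.03 + brokerage 452.74 + duty 38856.74 = 49617.04
Landed cost = invoice 474670.78 + 49617.04 = 524287.82

Total landed cost: GBP 524287.82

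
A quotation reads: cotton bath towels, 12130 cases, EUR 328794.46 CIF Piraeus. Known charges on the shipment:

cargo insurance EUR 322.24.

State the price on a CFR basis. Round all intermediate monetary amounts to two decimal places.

From CIF to CFR, the seller no longer bears: insurance.
CFR price = 328794.46 − 322.24 = 328472.22

CFR price: EUR 328472.22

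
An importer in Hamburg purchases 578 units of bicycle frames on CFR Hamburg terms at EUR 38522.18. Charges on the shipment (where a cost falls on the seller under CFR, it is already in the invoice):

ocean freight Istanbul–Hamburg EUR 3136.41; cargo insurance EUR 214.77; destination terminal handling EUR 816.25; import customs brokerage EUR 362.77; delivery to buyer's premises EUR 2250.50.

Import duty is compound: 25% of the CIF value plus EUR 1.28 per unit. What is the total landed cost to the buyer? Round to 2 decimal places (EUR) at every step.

CFR: the seller pays costs through ocean freight to the destination port, but not insurance.
Already in the invoice (seller's account under CFR): freight — exclude.
CIF value = CFR price + insurance = 38522.18 + 214.77 = 38736.95
Ad valorem component: 38736.95 × 25% = 9684.24
Specific component: 578 × 1.28 = 739.84
Import duty = 9684.24 + 739.84 = 10424.08
Buyer bears: insurance 214.77 + destination terminal 816.25 + brokerage 362.77 + delivery 2250.50 + duty 10424.08 = 14068.37
Landed cost = invoice 38522.18 + 14068.37 = 52590.55

Total landed cost: EUR 52590.55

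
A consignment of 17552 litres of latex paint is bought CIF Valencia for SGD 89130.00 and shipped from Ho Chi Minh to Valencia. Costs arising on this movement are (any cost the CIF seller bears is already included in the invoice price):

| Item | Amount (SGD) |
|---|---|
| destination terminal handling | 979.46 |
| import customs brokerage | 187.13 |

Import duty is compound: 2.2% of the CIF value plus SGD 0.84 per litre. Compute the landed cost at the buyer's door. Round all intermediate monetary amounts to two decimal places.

CIF: the seller pays costs through ocean freight and marine insurance to the destination port.
The CIF price already equals the CIF value: 89130.00
Ad valorem component: 89130.00 × 2.2% = 1960.86
Specific component: 17552 × 0.84 = 14743.68
Import duty = 1960.86 + 14743.68 = 16704.54
Buyer bears: destination terminal 979.46 + brokerage 187.13 + duty 16704.54 = 17871.13
Landed cost = invoice 89130.00 + 17871.13 = 107001.13

Total landed cost: SGD 107001.13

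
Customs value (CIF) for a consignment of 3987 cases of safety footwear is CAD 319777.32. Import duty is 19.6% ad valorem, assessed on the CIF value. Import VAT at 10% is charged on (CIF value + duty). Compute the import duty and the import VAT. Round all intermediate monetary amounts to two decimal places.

Import duty = 319777.32 × 19.6% = 62676.35
VAT base = CIF + duty = 319777.32 + 62676.35 = 382453.67
Import VAT = 382453.67 × 10% = 38245.37

Import duty: CAD 62676.35; import VAT: CAD 38245.37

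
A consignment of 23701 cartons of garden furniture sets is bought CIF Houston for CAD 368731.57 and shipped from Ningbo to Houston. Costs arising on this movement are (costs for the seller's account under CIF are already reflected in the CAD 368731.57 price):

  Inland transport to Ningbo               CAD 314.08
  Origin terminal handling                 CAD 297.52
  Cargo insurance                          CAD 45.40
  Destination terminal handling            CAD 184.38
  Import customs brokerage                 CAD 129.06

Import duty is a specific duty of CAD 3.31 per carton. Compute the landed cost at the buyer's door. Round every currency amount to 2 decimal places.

CIF: the seller pays costs through ocean freight and marine insurance to the destination port.
Already in the invoice (seller's account under CIF): inland to port, origin terminal, insurance — exclude.
The CIF price already equals the CIF value: 368731.57
Import duty = 23701 × 3.31 = 78450.31
Buyer bears: destination terminal 184.38 + brokerage 129.06 + duty 78450.31 = 78763.75
Landed cost = invoice 368731.57 + 78763.75 = 447495.32

Total landed cost: CAD 447495.32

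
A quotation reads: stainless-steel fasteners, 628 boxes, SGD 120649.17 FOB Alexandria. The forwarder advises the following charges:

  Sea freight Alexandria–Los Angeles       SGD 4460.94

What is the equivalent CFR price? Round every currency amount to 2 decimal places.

From FOB to CFR, the seller additionally bears: freight.
CFR price = 120649.17 + 4460.94 = 125110.11

CFR price: SGD 125110.11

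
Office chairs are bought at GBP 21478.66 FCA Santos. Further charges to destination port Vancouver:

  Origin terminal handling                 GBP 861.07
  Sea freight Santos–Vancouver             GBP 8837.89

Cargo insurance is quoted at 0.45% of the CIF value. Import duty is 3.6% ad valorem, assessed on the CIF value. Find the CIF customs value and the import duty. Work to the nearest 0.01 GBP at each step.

Let C be the CIF value. C = FCA price + pre-shipment costs + freight + 0.45% × C
C − 0.45% × C = 21478.66 + 861.07 + 8837.89
0.9955 × C = 31177.62
C = 31177.62 / 0.9955 = 31318.55
Insurance premium = 0.45% × 31318.55 = 140.93
Import duty = 31318.55 × 3.6% = 1127.47

CIF value: GBP 31318.55; import duty: GBP 1127.47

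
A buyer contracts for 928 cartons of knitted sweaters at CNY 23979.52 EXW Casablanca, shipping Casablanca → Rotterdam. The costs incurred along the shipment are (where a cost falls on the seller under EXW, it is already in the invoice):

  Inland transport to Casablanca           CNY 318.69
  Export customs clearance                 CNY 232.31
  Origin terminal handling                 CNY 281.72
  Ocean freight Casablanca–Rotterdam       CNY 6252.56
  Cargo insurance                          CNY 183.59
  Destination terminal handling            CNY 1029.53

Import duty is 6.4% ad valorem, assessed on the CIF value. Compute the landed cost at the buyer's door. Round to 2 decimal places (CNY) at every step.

Total landed cost: CNY 34277.82

EXW: the seller makes goods available at their premises; the buyer bears all onward costs.
CIF value = EXW price + inland to port + export clearance + origin terminal + freight + insurance = 23979.52 + 318.69 + 232.31 + 281.72 + 6252.56 + 183.59 = 31248.39
Import duty = 31248.39 × 6.4% = 1999.90
Buyer bears: inland to port 318.69 + export clearance 232.31 + origin terminal 281.72 + freight 6252.56 + insurance 183.59 + destination terminal 1029.53 + duty 1999.90 = 10298.30
Landed cost = invoice 23979.52 + 10298.30 = 34277.82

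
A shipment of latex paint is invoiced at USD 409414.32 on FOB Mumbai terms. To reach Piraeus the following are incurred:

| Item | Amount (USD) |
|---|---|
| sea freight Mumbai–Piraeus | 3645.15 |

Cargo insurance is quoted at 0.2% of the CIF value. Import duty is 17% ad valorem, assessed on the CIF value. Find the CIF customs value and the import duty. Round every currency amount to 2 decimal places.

Let C be the CIF value. C = FOB price + freight + 0.2% × C
C − 0.2% × C = 409414.32 + 3645.15
0.998 × C = 413059.47
C = 413059.47 / 0.998 = 413887.24
Insurance premium = 0.2% × 413887.24 = 827.77
Import duty = 413887.24 × 17% = 70360.83

CIF value: USD 413887.24; import duty: USD 70360.83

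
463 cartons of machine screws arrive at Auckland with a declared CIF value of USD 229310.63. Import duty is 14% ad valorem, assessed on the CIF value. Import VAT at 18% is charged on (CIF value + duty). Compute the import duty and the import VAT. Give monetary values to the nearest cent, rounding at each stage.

Import duty = 229310.63 × 14% = 32103.49
VAT base = CIF + duty = 229310.63 + 32103.49 = 261414.12
Import VAT = 261414.12 × 18% = 47054.54

Import duty: USD 32103.49; import VAT: USD 47054.54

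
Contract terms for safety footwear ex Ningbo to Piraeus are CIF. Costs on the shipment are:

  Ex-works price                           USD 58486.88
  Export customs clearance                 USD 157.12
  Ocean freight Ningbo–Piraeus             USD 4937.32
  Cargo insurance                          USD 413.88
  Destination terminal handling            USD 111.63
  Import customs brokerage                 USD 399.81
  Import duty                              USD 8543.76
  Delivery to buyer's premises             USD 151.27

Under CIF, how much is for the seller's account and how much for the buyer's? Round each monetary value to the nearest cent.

CIF: the seller pays costs through ocean freight and marine insurance to the destination port.
Seller's account: goods 58486.88 + export clearance 157.12 + freight 4937.32 + insurance 413.88 = 63995.20
Buyer's account: destination terminal 111.63 + brokerage 399.81 + duty 8543.76 + delivery 151.27 = 9206.47

Seller: USD 63995.20; buyer: USD 9206.47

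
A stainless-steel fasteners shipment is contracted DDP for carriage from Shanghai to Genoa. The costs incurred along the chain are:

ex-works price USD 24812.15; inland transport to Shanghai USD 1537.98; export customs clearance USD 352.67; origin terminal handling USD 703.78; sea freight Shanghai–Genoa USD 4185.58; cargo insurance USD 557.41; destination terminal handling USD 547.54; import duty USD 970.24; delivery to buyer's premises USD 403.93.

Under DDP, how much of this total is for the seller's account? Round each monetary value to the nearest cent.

Seller's account: USD 34071.28

DDP: the seller bears all costs including import duty.
Seller's account: goods 24812.15 + inland to port 1537.98 + export clearance 352.67 + origin terminal 703.78 + freight 4185.58 + insurance 557.41 + destination terminal 547.54 + duty 970.24 + delivery 403.93 = 34071.28
Buyer's account: 0.00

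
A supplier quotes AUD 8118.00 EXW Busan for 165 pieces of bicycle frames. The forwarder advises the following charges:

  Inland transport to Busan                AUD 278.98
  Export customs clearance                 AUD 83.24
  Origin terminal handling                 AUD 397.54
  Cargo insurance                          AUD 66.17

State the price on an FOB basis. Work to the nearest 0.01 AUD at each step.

FOB price: AUD 8877.76

Not relevant to the conversion: insurance — on the buyer under both terms; not part of either seller's price.
From EXW to FOB, the seller additionally bears: inland to port, export clearance, origin terminal.
FOB price = 8118.00 + 278.98 + 83.24 + 397.54 = 8877.76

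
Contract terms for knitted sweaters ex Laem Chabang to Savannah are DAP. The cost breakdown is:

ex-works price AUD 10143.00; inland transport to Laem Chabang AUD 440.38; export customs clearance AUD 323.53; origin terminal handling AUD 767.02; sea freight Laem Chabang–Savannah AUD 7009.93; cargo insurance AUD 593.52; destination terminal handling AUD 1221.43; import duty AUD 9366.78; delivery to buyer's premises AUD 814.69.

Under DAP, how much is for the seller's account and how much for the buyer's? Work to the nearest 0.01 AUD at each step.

Seller: AUD 21313.50; buyer: AUD 9366.78

DAP: the seller bears all costs to the named destination except import duty and clearance.
Seller's account: goods 10143.00 + inland to port 440.38 + export clearance 323.53 + origin terminal 767.02 + freight 7009.93 + insurance 593.52 + destination terminal 1221.43 + delivery 814.69 = 21313.50
Buyer's account: duty 9366.78 = 9366.78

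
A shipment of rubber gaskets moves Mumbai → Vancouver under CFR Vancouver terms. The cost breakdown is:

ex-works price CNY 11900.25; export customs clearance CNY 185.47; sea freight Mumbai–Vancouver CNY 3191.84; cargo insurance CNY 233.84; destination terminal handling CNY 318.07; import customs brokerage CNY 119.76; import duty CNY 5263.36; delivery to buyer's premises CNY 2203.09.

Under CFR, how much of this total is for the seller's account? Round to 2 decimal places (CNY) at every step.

CFR: the seller pays costs through ocean freight to the destination port, but not insurance.
Seller's account: goods 11900.25 + export clearance 185.47 + freight 3191.84 = 15277.56
Buyer's account: insurance 233.84 + destination terminal 318.07 + brokerage 119.76 + duty 5263.36 + delivery 2203.09 = 8138.12

Seller's account: CNY 15277.56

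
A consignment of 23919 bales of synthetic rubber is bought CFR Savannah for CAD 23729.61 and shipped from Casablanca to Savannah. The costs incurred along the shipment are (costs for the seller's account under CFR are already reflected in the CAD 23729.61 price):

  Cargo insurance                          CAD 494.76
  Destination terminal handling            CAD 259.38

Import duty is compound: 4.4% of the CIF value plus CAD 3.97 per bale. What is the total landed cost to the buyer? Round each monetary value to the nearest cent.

CFR: the seller pays costs through ocean freight to the destination port, but not insurance.
CIF value = CFR price + insurance = 23729.61 + 494.76 = 24224.37
Ad valorem component: 24224.37 × 4.4% = 1065.87
Specific component: 23919 × 3.97 = 94958.43
Import duty = 1065.87 + 94958.43 = 96024.30
Buyer bears: insurance 494.76 + destination terminal 259.38 + duty 96024.30 = 96778.44
Landed cost = invoice 23729.61 + 96778.44 = 120508.05

Total landed cost: CAD 120508.05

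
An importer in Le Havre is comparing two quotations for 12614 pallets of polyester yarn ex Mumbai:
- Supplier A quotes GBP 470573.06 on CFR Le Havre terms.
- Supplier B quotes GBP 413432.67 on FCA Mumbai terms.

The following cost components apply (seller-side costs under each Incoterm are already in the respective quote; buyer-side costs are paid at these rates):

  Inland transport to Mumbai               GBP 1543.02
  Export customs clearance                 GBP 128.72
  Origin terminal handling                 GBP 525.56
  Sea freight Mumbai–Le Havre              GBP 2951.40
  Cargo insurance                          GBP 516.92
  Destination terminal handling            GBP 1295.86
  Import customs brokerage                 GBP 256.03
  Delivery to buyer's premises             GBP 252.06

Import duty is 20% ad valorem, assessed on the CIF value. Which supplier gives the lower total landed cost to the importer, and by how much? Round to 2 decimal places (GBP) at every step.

Supplier B is cheaper by GBP 64396.12

Supplier A (CFR):
CIF value = CFR price + insurance = 470573.06 + 516.92 = 471089.98
Import duty = 471089.98 × 20% = 94218.00
Buyer bears (A): 516.92 + 1295.86 + 256.03 + 252.06 = 2320.87
Landed cost (A) = invoice 470573.06 + 2320.87 + duty 94218.00 = 567111.93
Supplier B (FCA):
CIF value = FCA price + origin terminal + freight + insurance = 413432.67 + 525.56 + 2951.40 + 516.92 = 417426.55
Import duty = 417426.55 × 20% = 83485.31
Buyer bears (B): 525.56 + 2951.40 + 516.92 + 1295.86 + 256.03 + 252.06 = 5797.83
Landed cost (B) = invoice 413432.67 + 5797.83 + duty 83485.31 = 502715.81
Difference = |567111.93 − 502715.81| = 64396.12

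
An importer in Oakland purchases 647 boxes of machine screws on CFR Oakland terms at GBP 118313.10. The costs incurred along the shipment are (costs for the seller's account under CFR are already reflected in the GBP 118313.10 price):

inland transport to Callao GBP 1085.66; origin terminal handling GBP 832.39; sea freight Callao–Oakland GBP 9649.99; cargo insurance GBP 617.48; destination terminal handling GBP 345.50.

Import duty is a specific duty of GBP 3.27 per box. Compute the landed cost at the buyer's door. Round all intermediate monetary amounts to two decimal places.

CFR: the seller pays costs through ocean freight to the destination port, but not insurance.
Already in the invoice (seller's account under CFR): inland to port, origin terminal, freight — exclude.
CIF value = CFR price + insurance = 118313.10 + 617.48 = 118930.58
Import duty = 647 × 3.27 = 2115.69
Buyer bears: insurance 617.48 + destination terminal 345.50 + duty 2115.69 = 3078.67
Landed cost = invoice 118313.10 + 3078.67 = 121391.77

Total landed cost: GBP 121391.77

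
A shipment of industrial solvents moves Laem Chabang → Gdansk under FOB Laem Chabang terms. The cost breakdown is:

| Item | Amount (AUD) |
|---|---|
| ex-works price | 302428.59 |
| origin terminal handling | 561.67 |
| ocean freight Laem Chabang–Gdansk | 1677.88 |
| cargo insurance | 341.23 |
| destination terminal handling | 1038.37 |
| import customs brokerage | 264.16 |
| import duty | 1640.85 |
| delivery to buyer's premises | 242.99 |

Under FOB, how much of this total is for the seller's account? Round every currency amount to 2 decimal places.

FOB: the seller bears costs until goods are on board at the origin port; the buyer bears freight, insurance and all costs thereafter.
Seller's account: goods 302428.59 + origin terminal 561.67 = 302990.26
Buyer's account: freight 1677.88 + insurance 341.23 + destination terminal 1038.37 + brokerage 264.16 + duty 1640.85 + delivery 242.99 = 5205.48

Seller's account: AUD 302990.26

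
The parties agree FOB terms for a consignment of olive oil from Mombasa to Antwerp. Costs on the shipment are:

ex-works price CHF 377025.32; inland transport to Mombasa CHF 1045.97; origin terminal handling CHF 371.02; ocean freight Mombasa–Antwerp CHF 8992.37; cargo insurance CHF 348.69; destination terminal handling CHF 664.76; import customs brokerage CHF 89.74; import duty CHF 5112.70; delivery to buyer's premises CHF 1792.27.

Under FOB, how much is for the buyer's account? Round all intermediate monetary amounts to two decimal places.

Buyer's account: CHF 17000.53

FOB: the seller bears costs until goods are on board at the origin port; the buyer bears freight, insurance and all costs thereafter.
Seller's account: goods 377025.32 + inland to port 1045.97 + origin terminal 371.02 = 378442.31
Buyer's account: freight 8992.37 + insurance 348.69 + destination terminal 664.76 + brokerage 89.74 + duty 5112.70 + delivery 1792.27 = 17000.53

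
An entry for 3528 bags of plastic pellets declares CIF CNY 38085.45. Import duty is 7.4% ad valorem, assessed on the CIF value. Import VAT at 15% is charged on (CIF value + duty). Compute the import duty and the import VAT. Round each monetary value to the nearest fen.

Import duty: CNY 2818.32; import VAT: CNY 6135.57

Import duty = 38085.45 × 7.4% = 2818.32
VAT base = CIF + duty = 38085.45 + 2818.32 = 40903.77
Import VAT = 40903.77 × 15% = 6135.57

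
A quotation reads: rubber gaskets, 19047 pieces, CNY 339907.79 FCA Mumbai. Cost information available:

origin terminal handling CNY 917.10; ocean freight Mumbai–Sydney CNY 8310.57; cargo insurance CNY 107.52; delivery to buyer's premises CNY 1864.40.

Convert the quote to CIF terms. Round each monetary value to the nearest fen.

CIF price: CNY 349242.98

Not relevant to the conversion: delivery — on the buyer under both terms; not part of either seller's price.
From FCA to CIF, the seller additionally bears: origin terminal, freight, insurance.
CIF price = 339907.79 + 917.10 + 8310.57 + 107.52 = 349242.98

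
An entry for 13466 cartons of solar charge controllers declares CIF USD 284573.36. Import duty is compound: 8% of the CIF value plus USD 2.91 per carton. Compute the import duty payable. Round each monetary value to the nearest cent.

Import duty: USD 61951.93

Ad valorem component: 284573.36 × 8% = 22765.87
Specific component: 13466 × 2.91 = 39186.06
Import duty = 22765.87 + 39186.06 = 61951.93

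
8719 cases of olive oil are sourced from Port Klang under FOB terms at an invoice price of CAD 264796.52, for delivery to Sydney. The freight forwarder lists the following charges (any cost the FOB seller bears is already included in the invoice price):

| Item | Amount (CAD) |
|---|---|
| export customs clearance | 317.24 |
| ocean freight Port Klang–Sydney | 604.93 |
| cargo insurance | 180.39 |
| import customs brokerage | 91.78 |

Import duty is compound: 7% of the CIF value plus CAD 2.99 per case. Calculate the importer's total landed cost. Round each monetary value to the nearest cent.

FOB: the seller bears costs until goods are on board at the origin port; the buyer bears freight, insurance and all costs thereafter.
Already in the invoice (seller's account under FOB): export clearance — exclude.
CIF value = FOB price + freight + insurance = 264796.52 + 604.93 + 180.39 = 265581.84
Ad valorem component: 265581.84 × 7% = 18590.73
Specific component: 8719 × 2.99 = 26069.81
Import duty = 18590.73 + 26069.81 = 44660.54
Buyer bears: freight 604.93 + insurance 180.39 + brokerage 91.78 + duty 44660.54 = 45537.64
Landed cost = invoice 264796.52 + 45537.64 = 310334.16

Total landed cost: CAD 310334.16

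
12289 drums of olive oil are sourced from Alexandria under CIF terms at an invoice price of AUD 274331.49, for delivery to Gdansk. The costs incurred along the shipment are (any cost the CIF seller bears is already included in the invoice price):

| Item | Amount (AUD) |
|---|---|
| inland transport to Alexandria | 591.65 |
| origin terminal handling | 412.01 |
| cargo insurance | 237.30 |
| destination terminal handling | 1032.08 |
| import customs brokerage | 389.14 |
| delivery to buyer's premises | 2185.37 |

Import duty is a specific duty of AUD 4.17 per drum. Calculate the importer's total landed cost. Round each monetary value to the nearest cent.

CIF: the seller pays costs through ocean freight and marine insurance to the destination port.
Already in the invoice (seller's account under CIF): inland to port, origin terminal, insurance — exclude.
The CIF price already equals the CIF value: 274331.49
Import duty = 12289 × 4.17 = 51245.13
Buyer bears: destination terminal 1032.08 + brokerage 389.14 + delivery 2185.37 + duty 51245.13 = 54851.72
Landed cost = invoice 274331.49 + 54851.72 = 329183.21

Total landed cost: AUD 329183.21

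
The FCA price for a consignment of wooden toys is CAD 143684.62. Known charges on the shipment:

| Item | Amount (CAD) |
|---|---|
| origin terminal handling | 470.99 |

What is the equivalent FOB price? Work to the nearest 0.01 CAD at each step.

FOB price: CAD 144155.61

From FCA to FOB, the seller additionally bears: origin terminal.
FOB price = 143684.62 + 470.99 = 144155.61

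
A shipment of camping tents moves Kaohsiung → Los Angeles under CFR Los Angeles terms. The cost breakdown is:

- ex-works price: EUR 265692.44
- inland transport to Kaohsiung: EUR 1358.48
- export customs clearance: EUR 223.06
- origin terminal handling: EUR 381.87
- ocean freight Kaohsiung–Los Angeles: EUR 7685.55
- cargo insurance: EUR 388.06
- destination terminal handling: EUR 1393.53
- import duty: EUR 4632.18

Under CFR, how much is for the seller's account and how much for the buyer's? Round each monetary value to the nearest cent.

CFR: the seller pays costs through ocean freight to the destination port, but not insurance.
Seller's account: goods 265692.44 + inland to port 1358.48 + export clearance 223.06 + origin terminal 381.87 + freight 7685.55 = 275341.40
Buyer's account: insurance 388.06 + destination terminal 1393.53 + duty 4632.18 = 6413.77

Seller: EUR 275341.40; buyer: EUR 6413.77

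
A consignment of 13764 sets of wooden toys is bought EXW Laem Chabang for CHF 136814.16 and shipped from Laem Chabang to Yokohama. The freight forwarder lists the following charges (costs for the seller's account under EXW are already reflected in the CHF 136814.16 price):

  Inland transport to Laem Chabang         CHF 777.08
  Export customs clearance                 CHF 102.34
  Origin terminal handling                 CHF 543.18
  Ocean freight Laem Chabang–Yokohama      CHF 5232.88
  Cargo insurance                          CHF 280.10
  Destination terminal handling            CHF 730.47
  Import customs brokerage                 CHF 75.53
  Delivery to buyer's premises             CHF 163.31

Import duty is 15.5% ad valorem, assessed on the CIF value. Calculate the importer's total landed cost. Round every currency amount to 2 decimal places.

Total landed cost: CHF 167000.26

EXW: the seller makes goods available at their premises; the buyer bears all onward costs.
CIF value = EXW price + inland to port + export clearance + origin terminal + freight + insurance = 136814.16 + 777.08 + 102.34 + 543.18 + 5232.88 + 280.10 = 143749.74
Import duty = 143749.74 × 15.5% = 22281.21
Buyer bears: inland to port 777.08 + export clearance 102.34 + origin terminal 543.18 + freight 5232.88 + insurance 280.10 + destination terminal 730.47 + brokerage 75.53 + delivery 163.31 + duty 22281.21 = 30186.10
Landed cost = invoice 136814.16 + 30186.10 = 167000.26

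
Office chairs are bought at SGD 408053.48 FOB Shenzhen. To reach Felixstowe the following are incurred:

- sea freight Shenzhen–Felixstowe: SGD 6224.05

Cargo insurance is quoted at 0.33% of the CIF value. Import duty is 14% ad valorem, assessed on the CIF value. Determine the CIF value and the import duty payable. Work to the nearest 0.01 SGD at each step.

Let C be the CIF value. C = FOB price + freight + 0.33% × C
C − 0.33% × C = 408053.48 + 6224.05
0.9967 × C = 414277.53
C = 414277.53 / 0.9967 = 415649.17
Insurance premium = 0.33% × 415649.17 = 1371.64
Import duty = 415649.17 × 14% = 58190.88

CIF value: SGD 415649.17; import duty: SGD 58190.88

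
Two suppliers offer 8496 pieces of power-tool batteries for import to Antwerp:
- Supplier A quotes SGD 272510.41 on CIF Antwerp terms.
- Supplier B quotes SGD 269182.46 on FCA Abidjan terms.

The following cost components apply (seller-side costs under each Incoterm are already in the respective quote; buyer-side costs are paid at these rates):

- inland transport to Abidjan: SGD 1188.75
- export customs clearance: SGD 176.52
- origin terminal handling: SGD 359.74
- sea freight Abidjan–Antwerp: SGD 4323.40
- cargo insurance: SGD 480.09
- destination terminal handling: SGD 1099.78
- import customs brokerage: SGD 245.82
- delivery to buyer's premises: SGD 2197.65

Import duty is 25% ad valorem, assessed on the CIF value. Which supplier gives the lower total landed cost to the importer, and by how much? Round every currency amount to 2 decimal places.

Supplier A is cheaper by SGD 2294.10

Supplier A (CIF):
The CIF price already equals the CIF value: 272510.41
Import duty = 272510.41 × 25% = 68127.60
Buyer bears (A): 1099.78 + 245.82 + 2197.65 = 3543.25
Landed cost (A) = invoice 272510.41 + 3543.25 + duty 68127.60 = 344181.26
Supplier B (FCA):
CIF value = FCA price + origin terminal + freight + insurance = 269182.46 + 359.74 + 4323.40 + 480.09 = 274345.69
Import duty = 274345.69 × 25% = 68586.42
Buyer bears (B): 359.74 + 4323.40 + 480.09 + 1099.78 + 245.82 + 2197.65 = 8706.48
Landed cost (B) = invoice 269182.46 + 8706.48 + duty 68586.42 = 346475.36
Difference = |344181.26 − 346475.36| = 2294.10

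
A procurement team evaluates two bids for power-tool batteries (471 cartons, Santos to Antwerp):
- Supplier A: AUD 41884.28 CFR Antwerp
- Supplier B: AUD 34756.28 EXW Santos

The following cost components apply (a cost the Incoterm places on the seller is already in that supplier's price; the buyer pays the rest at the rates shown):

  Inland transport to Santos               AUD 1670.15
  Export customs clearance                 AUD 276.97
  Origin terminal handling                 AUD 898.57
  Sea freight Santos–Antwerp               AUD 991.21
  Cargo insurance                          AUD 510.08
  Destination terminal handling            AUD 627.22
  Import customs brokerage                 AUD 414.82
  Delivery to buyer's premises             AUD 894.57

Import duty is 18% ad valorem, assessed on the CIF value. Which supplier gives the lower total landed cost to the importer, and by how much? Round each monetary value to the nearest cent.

Supplier B is cheaper by AUD 3883.49

Supplier A (CFR):
CIF value = CFR price + insurance = 41884.28 + 510.08 = 42394.36
Import duty = 42394.36 × 18% = 7630.98
Buyer bears (A): 510.08 + 627.22 + 414.82 + 894.57 = 2446.69
Landed cost (A) = invoice 41884.28 + 2446.69 + duty 7630.98 = 51961.95
Supplier B (EXW):
CIF value = EXW price + inland to port + export clearance + origin terminal + freight + insurance = 34756.28 + 1670.15 + 276.97 + 898.57 + 991.21 + 510.08 = 39103.26
Import duty = 39103.26 × 18% = 7038.59
Buyer bears (B): 1670.15 + 276.97 + 898.57 + 991.21 + 510.08 + 627.22 + 414.82 + 894.57 = 6283.59
Landed cost (B) = invoice 34756.28 + 6283.59 + duty 7038.59 = 48078.46
Difference = |51961.95 − 48078.46| = 3883.49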